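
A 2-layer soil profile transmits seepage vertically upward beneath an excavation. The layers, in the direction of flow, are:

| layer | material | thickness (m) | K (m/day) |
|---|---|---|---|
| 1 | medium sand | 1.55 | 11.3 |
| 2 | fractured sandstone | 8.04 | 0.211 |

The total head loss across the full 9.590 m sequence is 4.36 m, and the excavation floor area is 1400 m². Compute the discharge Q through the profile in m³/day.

Flow is perpendicular to layering, so the layers act in series and the equivalent K is the thickness-weighted harmonic mean.
Total thickness L = 1.55 + 8.04 = 9.590 m.
Σ(b_i/K_i) = 1.55/11.3 + 8.04/0.211 = 38.24 d.
K_eq = L / Σ(b_i/K_i) = 9.590 / 38.24 = 0.2508 m/day.
Q = K_eq · A · (Δh/L) = 0.2508 × 1400 × (4.36/9.590) = 159.6 m³/day.

160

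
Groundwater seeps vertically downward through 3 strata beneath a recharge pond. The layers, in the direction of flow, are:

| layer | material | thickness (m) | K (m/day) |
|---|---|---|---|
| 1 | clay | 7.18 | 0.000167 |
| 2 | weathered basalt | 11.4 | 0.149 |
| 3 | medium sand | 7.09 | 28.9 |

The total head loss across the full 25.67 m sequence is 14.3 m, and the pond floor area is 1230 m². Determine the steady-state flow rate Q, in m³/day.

0.408

Flow is perpendicular to layering, so the layers act in series and the equivalent K is the thickness-weighted harmonic mean.
Total thickness L = 7.18 + 11.4 + 7.09 = 25.67 m.
Σ(b_i/K_i) = 7.18/0.000167 + 11.4/0.149 + 7.09/28.9 = 43071 d.
K_eq = L / Σ(b_i/K_i) = 25.67 / 43071 = 0.0005960 m/day.
Q = K_eq · A · (Δh/L) = 0.0005960 × 1230 × (14.3/25.67) = 0.4084 m³/day.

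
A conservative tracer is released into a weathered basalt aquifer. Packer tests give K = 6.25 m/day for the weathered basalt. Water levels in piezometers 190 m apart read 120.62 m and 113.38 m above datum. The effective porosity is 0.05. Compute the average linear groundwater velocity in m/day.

Hydraulic gradient i = (120.62 − 113.38) / 190 = 7.24 / 190 = 0.03811.
Darcy flux q = K · i = 6.250 × 0.03811 = 0.2382 m/day.
Seepage velocity v = q / n_e = 0.2382 / 0.05 = 4.763 m/day.

4.76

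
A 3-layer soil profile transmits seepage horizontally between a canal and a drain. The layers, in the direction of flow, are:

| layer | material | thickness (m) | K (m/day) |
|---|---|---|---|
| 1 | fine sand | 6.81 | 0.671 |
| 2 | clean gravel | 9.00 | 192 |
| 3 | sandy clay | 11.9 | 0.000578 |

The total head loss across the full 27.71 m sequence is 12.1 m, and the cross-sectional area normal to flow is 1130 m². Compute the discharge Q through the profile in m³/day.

Flow is perpendicular to layering, so the layers act in series and the equivalent K is the thickness-weighted harmonic mean.
Total thickness L = 6.81 + 9.00 + 11.9 = 27.71 m.
Σ(b_i/K_i) = 6.81/0.671 + 9.00/192 + 11.9/0.000578 = 20598 d.
K_eq = L / Σ(b_i/K_i) = 27.71 / 20598 = 0.001345 m/day.
Q = K_eq · A · (Δh/L) = 0.001345 × 1130 × (12.1/27.71) = 0.6638 m³/day.

0.664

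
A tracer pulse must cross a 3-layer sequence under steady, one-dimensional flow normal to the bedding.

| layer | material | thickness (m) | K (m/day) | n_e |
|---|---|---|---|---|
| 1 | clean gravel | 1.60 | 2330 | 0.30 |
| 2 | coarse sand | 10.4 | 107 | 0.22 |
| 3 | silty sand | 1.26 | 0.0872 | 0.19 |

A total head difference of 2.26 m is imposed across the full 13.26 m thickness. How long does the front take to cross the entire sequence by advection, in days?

19.4

With flow normal to the layers, continuity requires the same specific discharge q through every layer.
Σ(b_i/K_i) = 1.60/2330 + 10.4/107 + 1.26/0.0872 = 14.55 d.
q = Δh / Σ(b_i/K_i) = 2.26 / 14.55 = 0.1554 m/day.
In each layer the seepage velocity is v_i = q/n_i, so the layer transit time is t_i = b_i·n_i / q:
  layer 1 (clean gravel): t_1 = 1.60 × 0.30 / 0.1554 = 3.090 d
  layer 2 (coarse sand): t_2 = 10.4 × 0.22 / 0.1554 = 14.73 d
  layer 3 (silty sand): t_3 = 1.26 × 0.19 / 0.1554 = 1.541 d
Total t = Σ t_i = 19.36 days.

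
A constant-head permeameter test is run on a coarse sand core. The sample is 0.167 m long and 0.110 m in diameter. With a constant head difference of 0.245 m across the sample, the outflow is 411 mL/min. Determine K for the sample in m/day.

42.5

Cross-sectional area A = π·(d/2)² = π × (0.110/2)² = 0.009503 m².
Convert discharge: 411 mL/min = 6.850e-06 m³/s.
Darcy's law rearranged: K = Q·L / (A·Δh) = 6.850e-06 × 0.167 / (0.009503 × 0.245) = 0.0004913 m/s = 42.45 m/day.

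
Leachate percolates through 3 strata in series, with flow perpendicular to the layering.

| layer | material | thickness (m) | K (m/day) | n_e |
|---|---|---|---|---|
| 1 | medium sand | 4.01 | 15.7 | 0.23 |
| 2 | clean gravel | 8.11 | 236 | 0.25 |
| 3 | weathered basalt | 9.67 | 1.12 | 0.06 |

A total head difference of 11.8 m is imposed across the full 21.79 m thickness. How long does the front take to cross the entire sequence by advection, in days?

With flow normal to the layers, continuity requires the same specific discharge q through every layer.
Σ(b_i/K_i) = 4.01/15.7 + 8.11/236 + 9.67/1.12 = 8.924 d.
q = Δh / Σ(b_i/K_i) = 11.8 / 8.924 = 1.322 m/day.
In each layer the seepage velocity is v_i = q/n_i, so the layer transit time is t_i = b_i·n_i / q:
  layer 1 (medium sand): t_1 = 4.01 × 0.23 / 1.322 = 0.6975 d
  layer 2 (clean gravel): t_2 = 8.11 × 0.25 / 1.322 = 1.533 d
  layer 3 (weathered basalt): t_3 = 9.67 × 0.06 / 1.322 = 0.4388 d
Total t = Σ t_i = 2.670 days.

2.67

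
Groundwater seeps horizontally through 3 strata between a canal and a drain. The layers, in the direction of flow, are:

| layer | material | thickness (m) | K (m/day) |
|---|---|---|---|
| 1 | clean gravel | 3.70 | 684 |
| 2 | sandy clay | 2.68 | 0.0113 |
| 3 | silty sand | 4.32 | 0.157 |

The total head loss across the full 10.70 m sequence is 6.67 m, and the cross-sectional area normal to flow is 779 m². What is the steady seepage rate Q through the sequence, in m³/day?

19.6

Flow is perpendicular to layering, so the layers act in series and the equivalent K is the thickness-weighted harmonic mean.
Total thickness L = 3.70 + 2.68 + 4.32 = 10.70 m.
Σ(b_i/K_i) = 3.70/684 + 2.68/0.0113 + 4.32/0.157 = 264.7 d.
K_eq = L / Σ(b_i/K_i) = 10.70 / 264.7 = 0.04042 m/day.
Q = K_eq · A · (Δh/L) = 0.04042 × 779 × (6.67/10.70) = 19.63 m³/day.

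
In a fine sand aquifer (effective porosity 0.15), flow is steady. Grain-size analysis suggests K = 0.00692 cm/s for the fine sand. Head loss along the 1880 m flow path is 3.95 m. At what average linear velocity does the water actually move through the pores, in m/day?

0.0837

Convert K: 0.00692 cm/s × 864 = 5.979 m/day.
Hydraulic gradient i = Δh / L = 3.95 / 1880 = 0.002101.
Darcy flux q = K · i = 5.979 × 0.002101 = 0.01256 m/day.
Seepage velocity v = q / n_e = 0.01256 / 0.15 = 0.08375 m/day.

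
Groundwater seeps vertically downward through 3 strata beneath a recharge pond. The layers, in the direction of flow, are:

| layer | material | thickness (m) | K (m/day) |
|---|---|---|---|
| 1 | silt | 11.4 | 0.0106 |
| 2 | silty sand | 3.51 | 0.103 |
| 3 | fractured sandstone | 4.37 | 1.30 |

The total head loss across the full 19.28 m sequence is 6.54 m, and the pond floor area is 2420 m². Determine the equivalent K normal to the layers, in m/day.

0.0173

Flow is perpendicular to layering, so the layers act in series and the equivalent K is the thickness-weighted harmonic mean.
Total thickness L = 11.4 + 3.51 + 4.37 = 19.28 m.
Σ(b_i/K_i) = 11.4/0.0106 + 3.51/0.103 + 4.37/1.30 = 1113 d.
K_eq = L / Σ(b_i/K_i) = 19.28 / 1113 = 0.01732 m/day.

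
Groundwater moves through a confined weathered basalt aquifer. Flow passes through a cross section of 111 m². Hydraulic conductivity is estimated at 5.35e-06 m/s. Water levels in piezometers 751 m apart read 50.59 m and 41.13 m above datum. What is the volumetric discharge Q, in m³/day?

Convert K: 5.35e-06 m/s × 86400 = 0.4622 m/day.
Hydraulic gradient i = (50.59 − 41.13) / 751 = 9.46 / 751 = 0.01260.
Darcy's law: Q = K · A · i = 0.4622 × 111.0 × 0.01260 = 0.6463 m³/day.

0.646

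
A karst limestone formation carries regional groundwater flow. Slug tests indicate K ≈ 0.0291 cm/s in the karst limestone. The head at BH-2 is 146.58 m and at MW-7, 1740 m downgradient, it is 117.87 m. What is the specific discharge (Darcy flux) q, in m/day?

0.415

Convert K: 0.0291 cm/s × 864 = 25.14 m/day.
Hydraulic gradient i = (146.58 − 117.87) / 1740 = 28.71 / 1740 = 0.01650.
Specific discharge q = K · i = 25.14 × 0.01650 = 0.4148 m/day.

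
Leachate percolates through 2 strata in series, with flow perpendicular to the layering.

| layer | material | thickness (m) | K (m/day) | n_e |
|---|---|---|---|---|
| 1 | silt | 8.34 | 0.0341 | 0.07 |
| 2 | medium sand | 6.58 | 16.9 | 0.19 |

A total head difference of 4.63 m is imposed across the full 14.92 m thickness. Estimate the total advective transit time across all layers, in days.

97.0

With flow normal to the layers, continuity requires the same specific discharge q through every layer.
Σ(b_i/K_i) = 8.34/0.0341 + 6.58/16.9 = 245.0 d.
q = Δh / Σ(b_i/K_i) = 4.63 / 245.0 = 0.01890 m/day.
In each layer the seepage velocity is v_i = q/n_i, so the layer transit time is t_i = b_i·n_i / q:
  layer 1 (silt): t_1 = 8.34 × 0.07 / 0.01890 = 30.89 d
  layer 2 (medium sand): t_2 = 6.58 × 0.19 / 0.01890 = 66.15 d
Total t = Σ t_i = 97.03 days.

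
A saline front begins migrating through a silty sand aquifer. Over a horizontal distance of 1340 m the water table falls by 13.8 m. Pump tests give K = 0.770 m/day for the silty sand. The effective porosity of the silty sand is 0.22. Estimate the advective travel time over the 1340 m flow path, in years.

Hydraulic gradient i = Δh / L = 13.8 / 1340 = 0.01030.
Darcy flux q = K · i = 0.7700 × 0.01030 = 0.007930 m/day.
Seepage velocity v = q / n_e = 0.007930 / 0.22 = 0.03604 m/day.
Travel time t = L / v = 1340 / 0.03604 = 37176 days = 101.8 years.

102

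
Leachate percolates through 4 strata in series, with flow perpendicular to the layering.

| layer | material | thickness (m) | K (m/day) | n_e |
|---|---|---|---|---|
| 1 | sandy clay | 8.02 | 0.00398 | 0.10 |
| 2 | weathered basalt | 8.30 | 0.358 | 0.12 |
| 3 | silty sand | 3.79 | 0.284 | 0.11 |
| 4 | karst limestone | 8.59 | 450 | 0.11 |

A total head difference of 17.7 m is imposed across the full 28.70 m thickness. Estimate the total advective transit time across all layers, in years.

1.00

With flow normal to the layers, continuity requires the same specific discharge q through every layer.
Σ(b_i/K_i) = 8.02/0.00398 + 8.30/0.358 + 3.79/0.284 + 8.59/450 = 2052 d.
q = Δh / Σ(b_i/K_i) = 17.7 / 2052 = 0.008627 m/day.
In each layer the seepage velocity is v_i = q/n_i, so the layer transit time is t_i = b_i·n_i / q:
  layer 1 (sandy clay): t_1 = 8.02 × 0.10 / 0.008627 = 92.96 d
  layer 2 (weathered basalt): t_2 = 8.30 × 0.12 / 0.008627 = 115.4 d
  layer 3 (silty sand): t_3 = 3.79 × 0.11 / 0.008627 = 48.32 d
  layer 4 (karst limestone): t_4 = 8.59 × 0.11 / 0.008627 = 109.5 d
Total t = Σ t_i = 366.3 days = 1.003 years.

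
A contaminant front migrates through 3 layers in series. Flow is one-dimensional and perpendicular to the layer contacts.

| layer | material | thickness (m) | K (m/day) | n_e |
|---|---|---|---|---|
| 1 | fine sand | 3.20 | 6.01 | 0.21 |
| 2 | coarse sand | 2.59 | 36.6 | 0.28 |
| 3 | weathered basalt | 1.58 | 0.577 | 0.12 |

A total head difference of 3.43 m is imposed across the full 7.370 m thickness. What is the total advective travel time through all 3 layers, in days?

With flow normal to the layers, continuity requires the same specific discharge q through every layer.
Σ(b_i/K_i) = 3.20/6.01 + 2.59/36.6 + 1.58/0.577 = 3.342 d.
q = Δh / Σ(b_i/K_i) = 3.43 / 3.342 = 1.026 m/day.
In each layer the seepage velocity is v_i = q/n_i, so the layer transit time is t_i = b_i·n_i / q:
  layer 1 (fine sand): t_1 = 3.20 × 0.21 / 1.026 = 0.6547 d
  layer 2 (coarse sand): t_2 = 2.59 × 0.28 / 1.026 = 0.7065 d
  layer 3 (weathered basalt): t_3 = 1.58 × 0.12 / 1.026 = 0.1847 d
Total t = Σ t_i = 1.546 days.

1.55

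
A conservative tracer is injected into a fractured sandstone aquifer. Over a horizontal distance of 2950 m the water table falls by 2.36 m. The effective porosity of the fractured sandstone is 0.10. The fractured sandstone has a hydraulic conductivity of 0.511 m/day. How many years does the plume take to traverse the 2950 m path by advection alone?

1980

Hydraulic gradient i = Δh / L = 2.36 / 2950 = 0.0008000.
Darcy flux q = K · i = 0.5110 × 0.0008000 = 0.0004088 m/day.
Seepage velocity v = q / n_e = 0.0004088 / 0.10 = 0.004088 m/day.
Travel time t = L / v = 2950 / 0.004088 = 7.216e+05 days = 1976 years.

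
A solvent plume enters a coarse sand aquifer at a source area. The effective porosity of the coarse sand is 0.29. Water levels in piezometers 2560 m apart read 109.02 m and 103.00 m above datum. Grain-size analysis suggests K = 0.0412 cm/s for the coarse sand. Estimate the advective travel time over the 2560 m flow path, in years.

24.3

Convert K: 0.0412 cm/s × 864 = 35.60 m/day.
Hydraulic gradient i = (109.02 − 103.00) / 2560 = 6.02 / 2560 = 0.002352.
Darcy flux q = K · i = 35.60 × 0.002352 = 0.08371 m/day.
Seepage velocity v = q / n_e = 0.08371 / 0.29 = 0.2886 m/day.
Travel time t = L / v = 2560 / 0.2886 = 8869 days = 24.28 years.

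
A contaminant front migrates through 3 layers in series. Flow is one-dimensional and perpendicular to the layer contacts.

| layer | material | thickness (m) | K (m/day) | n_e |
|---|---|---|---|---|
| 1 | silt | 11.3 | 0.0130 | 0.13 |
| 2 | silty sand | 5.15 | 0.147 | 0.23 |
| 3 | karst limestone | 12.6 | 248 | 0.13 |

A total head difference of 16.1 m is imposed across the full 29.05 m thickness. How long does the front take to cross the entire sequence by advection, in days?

241

With flow normal to the layers, continuity requires the same specific discharge q through every layer.
Σ(b_i/K_i) = 11.3/0.0130 + 5.15/0.147 + 12.6/248 = 904.3 d.
q = Δh / Σ(b_i/K_i) = 16.1 / 904.3 = 0.01780 m/day.
In each layer the seepage velocity is v_i = q/n_i, so the layer transit time is t_i = b_i·n_i / q:
  layer 1 (silt): t_1 = 11.3 × 0.13 / 0.01780 = 82.51 d
  layer 2 (silty sand): t_2 = 5.15 × 0.23 / 0.01780 = 66.53 d
  layer 3 (karst limestone): t_3 = 12.6 × 0.13 / 0.01780 = 92.00 d
Total t = Σ t_i = 241.0 days.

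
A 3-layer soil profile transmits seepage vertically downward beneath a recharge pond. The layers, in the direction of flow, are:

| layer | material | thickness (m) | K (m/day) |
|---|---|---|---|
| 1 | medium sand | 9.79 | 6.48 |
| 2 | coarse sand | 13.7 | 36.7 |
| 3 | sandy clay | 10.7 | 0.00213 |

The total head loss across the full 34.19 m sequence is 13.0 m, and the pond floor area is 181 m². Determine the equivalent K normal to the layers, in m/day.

Flow is perpendicular to layering, so the layers act in series and the equivalent K is the thickness-weighted harmonic mean.
Total thickness L = 9.79 + 13.7 + 10.7 = 34.19 m.
Σ(b_i/K_i) = 9.79/6.48 + 13.7/36.7 + 10.7/0.00213 = 5025 d.
K_eq = L / Σ(b_i/K_i) = 34.19 / 5025 = 0.006803 m/day.

0.00680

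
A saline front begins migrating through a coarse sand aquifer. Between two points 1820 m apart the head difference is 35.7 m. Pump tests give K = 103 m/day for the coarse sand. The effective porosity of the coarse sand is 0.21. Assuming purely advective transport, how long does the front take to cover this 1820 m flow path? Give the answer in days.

Hydraulic gradient i = Δh / L = 35.7 / 1820 = 0.01962.
Darcy flux q = K · i = 103.0 × 0.01962 = 2.020 m/day.
Seepage velocity v = q / n_e = 2.020 / 0.21 = 9.621 m/day.
Travel time t = L / v = 1820 / 9.621 = 189.2 days.

189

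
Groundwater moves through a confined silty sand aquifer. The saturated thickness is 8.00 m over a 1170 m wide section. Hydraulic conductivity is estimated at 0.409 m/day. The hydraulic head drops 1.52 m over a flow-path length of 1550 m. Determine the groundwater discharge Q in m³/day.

3.75

Cross-sectional area A = 1170 × 8.00 = 9360 m².
Hydraulic gradient i = Δh / L = 1.52 / 1550 = 0.0009806.
Darcy's law: Q = K · A · i = 0.4090 × 9360 × 0.0009806 = 3.754 m³/day.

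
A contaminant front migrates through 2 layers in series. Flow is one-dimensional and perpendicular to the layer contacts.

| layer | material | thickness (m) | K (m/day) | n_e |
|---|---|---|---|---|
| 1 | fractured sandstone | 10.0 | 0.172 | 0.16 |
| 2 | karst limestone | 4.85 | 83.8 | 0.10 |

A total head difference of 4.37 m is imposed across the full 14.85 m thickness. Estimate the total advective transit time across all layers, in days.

With flow normal to the layers, continuity requires the same specific discharge q through every layer.
Σ(b_i/K_i) = 10.0/0.172 + 4.85/83.8 = 58.20 d.
q = Δh / Σ(b_i/K_i) = 4.37 / 58.20 = 0.07509 m/day.
In each layer the seepage velocity is v_i = q/n_i, so the layer transit time is t_i = b_i·n_i / q:
  layer 1 (fractured sandstone): t_1 = 10.0 × 0.16 / 0.07509 = 21.31 d
  layer 2 (karst limestone): t_2 = 4.85 × 0.10 / 0.07509 = 6.459 d
Total t = Σ t_i = 27.77 days.

27.8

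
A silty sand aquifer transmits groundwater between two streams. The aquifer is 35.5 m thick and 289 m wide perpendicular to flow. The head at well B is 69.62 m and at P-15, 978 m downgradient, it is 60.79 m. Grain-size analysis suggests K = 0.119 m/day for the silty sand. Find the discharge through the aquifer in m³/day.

11.0

Cross-sectional area A = 289 × 35.5 = 10260 m².
Hydraulic gradient i = (69.62 − 60.79) / 978 = 8.83 / 978 = 0.009029.
Darcy's law: Q = K · A · i = 0.1190 × 10260 × 0.009029 = 11.02 m³/day.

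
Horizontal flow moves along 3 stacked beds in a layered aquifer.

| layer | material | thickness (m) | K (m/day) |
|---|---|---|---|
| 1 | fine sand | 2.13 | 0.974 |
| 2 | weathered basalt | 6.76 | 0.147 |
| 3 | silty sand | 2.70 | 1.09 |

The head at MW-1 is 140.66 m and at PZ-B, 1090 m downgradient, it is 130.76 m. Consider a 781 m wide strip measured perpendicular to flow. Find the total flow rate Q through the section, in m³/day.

Flow is parallel to layering, so each bed carries its own Darcy discharge and the transmissivities add.
Σ(K_i·b_i) = 0.974×2.13 + 0.147×6.76 + 1.09×2.70 = 6.011 m²/day.
Hydraulic gradient i = (140.66 − 130.76) / 1090 = 9.9 / 1090 = 0.009083.
Q = Σ(K_i·b_i) · W · i = 6.011 × 781 × 0.009083 = 42.64 m³/day.

42.6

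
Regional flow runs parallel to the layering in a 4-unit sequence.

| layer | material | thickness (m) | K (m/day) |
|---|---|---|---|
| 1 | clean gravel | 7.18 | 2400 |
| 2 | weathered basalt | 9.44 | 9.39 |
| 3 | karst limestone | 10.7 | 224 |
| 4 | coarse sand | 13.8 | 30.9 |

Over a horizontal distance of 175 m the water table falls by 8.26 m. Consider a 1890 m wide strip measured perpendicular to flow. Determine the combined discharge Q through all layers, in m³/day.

Flow is parallel to layering, so each bed carries its own Darcy discharge and the transmissivities add.
Σ(K_i·b_i) = 2400×7.18 + 9.39×9.44 + 224×10.7 + 30.9×13.8 = 20144 m²/day.
Hydraulic gradient i = Δh / L = 8.26 / 175 = 0.04720.
Q = Σ(K_i·b_i) · W · i = 20144 × 1890 × 0.04720 = 1.797e+06 m³/day.

1.80e+06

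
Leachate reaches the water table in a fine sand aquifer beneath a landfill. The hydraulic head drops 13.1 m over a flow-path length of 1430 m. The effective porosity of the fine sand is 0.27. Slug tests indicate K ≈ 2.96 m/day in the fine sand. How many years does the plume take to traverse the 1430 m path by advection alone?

Hydraulic gradient i = Δh / L = 13.1 / 1430 = 0.009161.
Darcy flux q = K · i = 2.960 × 0.009161 = 0.02712 m/day.
Seepage velocity v = q / n_e = 0.02712 / 0.27 = 0.1004 m/day.
Travel time t = L / v = 1430 / 0.1004 = 14239 days = 38.98 years.

39.0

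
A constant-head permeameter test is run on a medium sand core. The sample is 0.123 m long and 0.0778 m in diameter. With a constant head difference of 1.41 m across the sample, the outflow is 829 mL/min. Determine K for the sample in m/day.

Cross-sectional area A = π·(d/2)² = π × (0.0778/2)² = 0.004754 m².
Convert discharge: 829 mL/min = 1.382e-05 m³/s.
Darcy's law rearranged: K = Q·L / (A·Δh) = 1.382e-05 × 0.123 / (0.004754 × 1.41) = 0.0002535 m/s = 21.91 m/day.

21.9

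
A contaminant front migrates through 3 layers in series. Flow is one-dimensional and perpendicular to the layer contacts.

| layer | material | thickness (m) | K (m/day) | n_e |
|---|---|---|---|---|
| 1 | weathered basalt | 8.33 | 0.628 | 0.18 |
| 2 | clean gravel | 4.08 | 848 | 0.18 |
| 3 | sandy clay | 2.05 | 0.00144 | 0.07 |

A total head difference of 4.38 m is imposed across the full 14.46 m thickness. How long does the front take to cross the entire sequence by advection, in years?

2.14

With flow normal to the layers, continuity requires the same specific discharge q through every layer.
Σ(b_i/K_i) = 8.33/0.628 + 4.08/848 + 2.05/0.00144 = 1437 d.
q = Δh / Σ(b_i/K_i) = 4.38 / 1437 = 0.003048 m/day.
In each layer the seepage velocity is v_i = q/n_i, so the layer transit time is t_i = b_i·n_i / q:
  layer 1 (weathered basalt): t_1 = 8.33 × 0.18 / 0.003048 = 491.9 d
  layer 2 (clean gravel): t_2 = 4.08 × 0.18 / 0.003048 = 240.9 d
  layer 3 (sandy clay): t_3 = 2.05 × 0.07 / 0.003048 = 47.08 d
Total t = Σ t_i = 779.9 days = 2.135 years.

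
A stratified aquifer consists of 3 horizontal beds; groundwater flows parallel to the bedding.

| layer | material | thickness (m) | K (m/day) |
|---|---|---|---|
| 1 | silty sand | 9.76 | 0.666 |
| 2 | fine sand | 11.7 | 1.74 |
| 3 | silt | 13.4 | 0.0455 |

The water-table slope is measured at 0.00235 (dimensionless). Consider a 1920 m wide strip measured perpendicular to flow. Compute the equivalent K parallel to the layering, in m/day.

0.788

Flow is parallel to layering, so each bed carries its own Darcy discharge and the transmissivities add.
Σ(K_i·b_i) = 0.666×9.76 + 1.74×11.7 + 0.0455×13.4 = 27.47 m²/day.
Total thickness b = 34.86 m, so K_eq = Σ(K_i·b_i)/b = 0.7879 m/day.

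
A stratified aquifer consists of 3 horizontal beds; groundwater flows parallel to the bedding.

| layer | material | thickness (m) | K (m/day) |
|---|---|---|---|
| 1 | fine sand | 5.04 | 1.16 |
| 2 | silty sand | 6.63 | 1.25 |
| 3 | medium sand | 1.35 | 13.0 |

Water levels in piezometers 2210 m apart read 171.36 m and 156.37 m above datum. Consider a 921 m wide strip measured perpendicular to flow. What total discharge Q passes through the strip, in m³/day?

Flow is parallel to layering, so each bed carries its own Darcy discharge and the transmissivities add.
Σ(K_i·b_i) = 1.16×5.04 + 1.25×6.63 + 13.0×1.35 = 31.68 m²/day.
Hydraulic gradient i = (171.36 − 156.37) / 2210 = 14.99 / 2210 = 0.006783.
Q = Σ(K_i·b_i) · W · i = 31.68 × 921 × 0.006783 = 197.9 m³/day.

198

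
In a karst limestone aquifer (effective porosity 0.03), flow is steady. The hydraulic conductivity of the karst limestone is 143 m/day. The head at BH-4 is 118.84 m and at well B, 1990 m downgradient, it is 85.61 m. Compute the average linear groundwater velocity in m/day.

Hydraulic gradient i = (118.84 − 85.61) / 1990 = 33.23 / 1990 = 0.01670.
Darcy flux q = K · i = 143.0 × 0.01670 = 2.388 m/day.
Seepage velocity v = q / n_e = 2.388 / 0.03 = 79.60 m/day.

79.6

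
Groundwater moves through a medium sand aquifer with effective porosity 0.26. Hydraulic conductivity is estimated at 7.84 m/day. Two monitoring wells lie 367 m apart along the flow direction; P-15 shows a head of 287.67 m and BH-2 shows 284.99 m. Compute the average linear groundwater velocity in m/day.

0.220

Hydraulic gradient i = (287.67 − 284.99) / 367 = 2.68 / 367 = 0.007302.
Darcy flux q = K · i = 7.840 × 0.007302 = 0.05725 m/day.
Seepage velocity v = q / n_e = 0.05725 / 0.26 = 0.2202 m/day.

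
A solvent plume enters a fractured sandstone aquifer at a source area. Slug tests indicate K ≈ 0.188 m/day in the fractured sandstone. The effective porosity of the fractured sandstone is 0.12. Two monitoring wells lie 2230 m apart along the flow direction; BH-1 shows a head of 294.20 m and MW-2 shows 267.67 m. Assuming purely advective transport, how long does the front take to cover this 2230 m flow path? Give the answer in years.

328

Hydraulic gradient i = (294.20 − 267.67) / 2230 = 26.53 / 2230 = 0.01190.
Darcy flux q = K · i = 0.1880 × 0.01190 = 0.002237 m/day.
Seepage velocity v = q / n_e = 0.002237 / 0.12 = 0.01864 m/day.
Travel time t = L / v = 2230 / 0.01864 = 1.196e+05 days = 327.6 years.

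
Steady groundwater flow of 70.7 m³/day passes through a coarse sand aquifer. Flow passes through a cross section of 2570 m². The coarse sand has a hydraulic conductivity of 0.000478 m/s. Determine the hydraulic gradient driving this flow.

Convert K: 0.000478 m/s × 86400 = 41.30 m/day.
From Q = K·A·i, i = Q / (K·A) = 70.7 / (41.30 × 2570) = 0.0006661.

0.000666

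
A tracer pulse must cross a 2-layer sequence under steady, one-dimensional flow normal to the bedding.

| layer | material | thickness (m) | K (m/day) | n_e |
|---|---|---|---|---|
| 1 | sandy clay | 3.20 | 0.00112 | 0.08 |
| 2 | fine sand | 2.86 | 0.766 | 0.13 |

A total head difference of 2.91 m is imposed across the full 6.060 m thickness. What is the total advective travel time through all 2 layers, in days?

With flow normal to the layers, continuity requires the same specific discharge q through every layer.
Σ(b_i/K_i) = 3.20/0.00112 + 2.86/0.766 = 2861 d.
q = Δh / Σ(b_i/K_i) = 2.91 / 2861 = 0.001017 m/day.
In each layer the seepage velocity is v_i = q/n_i, so the layer transit time is t_i = b_i·n_i / q:
  layer 1 (sandy clay): t_1 = 3.20 × 0.08 / 0.001017 = 251.7 d
  layer 2 (fine sand): t_2 = 2.86 × 0.13 / 0.001017 = 365.5 d
Total t = Σ t_i = 617.2 days.

617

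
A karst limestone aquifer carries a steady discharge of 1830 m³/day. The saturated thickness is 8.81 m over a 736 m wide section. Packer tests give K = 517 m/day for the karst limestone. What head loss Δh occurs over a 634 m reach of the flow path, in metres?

0.346

Cross-sectional area A = 736 × 8.81 = 6484 m².
From Q = K·A·i, i = Q / (K·A) = 1830 / (517.0 × 6484) = 0.0005459.
Head loss Δh = i · L = 0.0005459 × 634 = 0.3461 m.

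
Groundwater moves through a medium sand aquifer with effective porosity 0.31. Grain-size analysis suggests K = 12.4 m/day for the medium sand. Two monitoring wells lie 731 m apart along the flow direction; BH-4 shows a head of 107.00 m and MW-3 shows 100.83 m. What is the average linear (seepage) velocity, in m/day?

Hydraulic gradient i = (107.00 − 100.83) / 731 = 6.17 / 731 = 0.008440.
Darcy flux q = K · i = 12.40 × 0.008440 = 0.1047 m/day.
Seepage velocity v = q / n_e = 0.1047 / 0.31 = 0.3376 m/day.

0.338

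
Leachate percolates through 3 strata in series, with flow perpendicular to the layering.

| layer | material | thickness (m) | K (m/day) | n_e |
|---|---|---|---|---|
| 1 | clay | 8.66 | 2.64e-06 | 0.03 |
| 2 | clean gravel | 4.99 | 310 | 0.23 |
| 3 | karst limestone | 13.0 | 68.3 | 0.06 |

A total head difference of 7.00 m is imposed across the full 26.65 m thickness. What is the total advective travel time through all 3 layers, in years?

With flow normal to the layers, continuity requires the same specific discharge q through every layer.
Σ(b_i/K_i) = 8.66/2.64e-06 + 4.99/310 + 13.0/68.3 = 3.280e+06 d.
q = Δh / Σ(b_i/K_i) = 7.00 / 3.280e+06 = 2.134e-06 m/day.
In each layer the seepage velocity is v_i = q/n_i, so the layer transit time is t_i = b_i·n_i / q:
  layer 1 (clay): t_1 = 8.66 × 0.03 / 2.134e-06 = 1.217e+05 d
  layer 2 (clean gravel): t_2 = 4.99 × 0.23 / 2.134e-06 = 5.378e+05 d
  layer 3 (karst limestone): t_3 = 13.0 × 0.06 / 2.134e-06 = 3.655e+05 d
Total t = Σ t_i = 1.025e+06 days = 2807 years.

2810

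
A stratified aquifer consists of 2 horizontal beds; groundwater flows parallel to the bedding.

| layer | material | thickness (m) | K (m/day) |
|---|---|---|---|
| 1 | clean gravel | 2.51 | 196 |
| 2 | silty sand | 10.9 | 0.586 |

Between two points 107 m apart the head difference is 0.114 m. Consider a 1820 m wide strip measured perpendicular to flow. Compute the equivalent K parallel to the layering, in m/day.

Flow is parallel to layering, so each bed carries its own Darcy discharge and the transmissivities add.
Σ(K_i·b_i) = 196×2.51 + 0.586×10.9 = 498.3 m²/day.
Total thickness b = 13.41 m, so K_eq = Σ(K_i·b_i)/b = 37.16 m/day.

37.2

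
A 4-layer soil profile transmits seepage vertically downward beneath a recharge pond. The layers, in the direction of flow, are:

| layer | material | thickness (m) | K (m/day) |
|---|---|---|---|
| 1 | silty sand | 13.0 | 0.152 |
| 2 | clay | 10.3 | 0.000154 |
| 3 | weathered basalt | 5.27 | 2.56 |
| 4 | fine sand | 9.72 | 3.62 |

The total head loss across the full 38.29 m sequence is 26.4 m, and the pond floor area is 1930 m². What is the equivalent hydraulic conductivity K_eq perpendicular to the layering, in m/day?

Flow is perpendicular to layering, so the layers act in series and the equivalent K is the thickness-weighted harmonic mean.
Total thickness L = 13.0 + 10.3 + 5.27 + 9.72 = 38.29 m.
Σ(b_i/K_i) = 13.0/0.152 + 10.3/0.000154 + 5.27/2.56 + 9.72/3.62 = 66973 d.
K_eq = L / Σ(b_i/K_i) = 38.29 / 66973 = 0.0005717 m/day.

0.000572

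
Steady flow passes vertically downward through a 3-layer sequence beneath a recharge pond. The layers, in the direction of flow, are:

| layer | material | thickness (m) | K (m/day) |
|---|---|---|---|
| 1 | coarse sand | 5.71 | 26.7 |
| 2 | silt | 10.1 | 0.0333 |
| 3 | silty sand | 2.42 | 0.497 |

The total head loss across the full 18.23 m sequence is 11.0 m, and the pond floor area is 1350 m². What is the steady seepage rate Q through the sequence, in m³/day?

Flow is perpendicular to layering, so the layers act in series and the equivalent K is the thickness-weighted harmonic mean.
Total thickness L = 5.71 + 10.1 + 2.42 = 18.23 m.
Σ(b_i/K_i) = 5.71/26.7 + 10.1/0.0333 + 2.42/0.497 = 308.4 d.
K_eq = L / Σ(b_i/K_i) = 18.23 / 308.4 = 0.05911 m/day.
Q = K_eq · A · (Δh/L) = 0.05911 × 1350 × (11.0/18.23) = 48.15 m³/day.

48.2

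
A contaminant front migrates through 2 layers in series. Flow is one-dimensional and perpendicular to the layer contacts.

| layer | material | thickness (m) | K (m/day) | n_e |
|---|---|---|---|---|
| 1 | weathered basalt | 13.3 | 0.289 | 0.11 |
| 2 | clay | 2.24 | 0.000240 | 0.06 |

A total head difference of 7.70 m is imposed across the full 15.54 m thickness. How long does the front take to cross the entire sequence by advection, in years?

5.33

With flow normal to the layers, continuity requires the same specific discharge q through every layer.
Σ(b_i/K_i) = 13.3/0.289 + 2.24/0.000240 = 9379 d.
q = Δh / Σ(b_i/K_i) = 7.70 / 9379 = 0.0008210 m/day.
In each layer the seepage velocity is v_i = q/n_i, so the layer transit time is t_i = b_i·n_i / q:
  layer 1 (weathered basalt): t_1 = 13.3 × 0.11 / 0.0008210 = 1782 d
  layer 2 (clay): t_2 = 2.24 × 0.06 / 0.0008210 = 163.7 d
Total t = Σ t_i = 1946 days = 5.327 years.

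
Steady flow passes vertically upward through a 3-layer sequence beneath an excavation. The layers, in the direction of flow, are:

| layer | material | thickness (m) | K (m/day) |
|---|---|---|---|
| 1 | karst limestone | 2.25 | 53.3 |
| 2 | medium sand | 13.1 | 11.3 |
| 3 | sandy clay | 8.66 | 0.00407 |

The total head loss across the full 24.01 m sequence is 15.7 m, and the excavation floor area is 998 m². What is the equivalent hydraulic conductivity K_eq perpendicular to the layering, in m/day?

Flow is perpendicular to layering, so the layers act in series and the equivalent K is the thickness-weighted harmonic mean.
Total thickness L = 2.25 + 13.1 + 8.66 = 24.01 m.
Σ(b_i/K_i) = 2.25/53.3 + 13.1/11.3 + 8.66/0.00407 = 2129 d.
K_eq = L / Σ(b_i/K_i) = 24.01 / 2129 = 0.01128 m/day.

0.0113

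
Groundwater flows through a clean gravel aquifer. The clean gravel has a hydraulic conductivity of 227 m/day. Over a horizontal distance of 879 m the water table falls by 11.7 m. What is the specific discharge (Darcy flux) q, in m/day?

3.02

Hydraulic gradient i = Δh / L = 11.7 / 879 = 0.01331.
Specific discharge q = K · i = 227.0 × 0.01331 = 3.022 m/day.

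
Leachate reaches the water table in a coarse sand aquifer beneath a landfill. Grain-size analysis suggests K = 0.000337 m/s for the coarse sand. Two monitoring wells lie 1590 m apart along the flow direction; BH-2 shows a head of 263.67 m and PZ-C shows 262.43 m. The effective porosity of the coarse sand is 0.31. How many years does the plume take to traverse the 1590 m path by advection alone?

Convert K: 0.000337 m/s × 86400 = 29.12 m/day.
Hydraulic gradient i = (263.67 − 262.43) / 1590 = 1.24 / 1590 = 0.0007799.
Darcy flux q = K · i = 29.12 × 0.0007799 = 0.02271 m/day.
Seepage velocity v = q / n_e = 0.02271 / 0.31 = 0.07325 m/day.
Travel time t = L / v = 1590 / 0.07325 = 21707 days = 59.43 years.

59.4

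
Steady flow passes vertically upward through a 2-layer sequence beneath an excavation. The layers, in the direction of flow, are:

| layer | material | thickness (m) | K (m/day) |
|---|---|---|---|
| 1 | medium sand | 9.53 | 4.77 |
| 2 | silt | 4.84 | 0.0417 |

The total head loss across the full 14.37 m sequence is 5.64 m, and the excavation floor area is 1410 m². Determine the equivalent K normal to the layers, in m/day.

Flow is perpendicular to layering, so the layers act in series and the equivalent K is the thickness-weighted harmonic mean.
Total thickness L = 9.53 + 4.84 = 14.37 m.
Σ(b_i/K_i) = 9.53/4.77 + 4.84/0.0417 = 118.1 d.
K_eq = L / Σ(b_i/K_i) = 14.37 / 118.1 = 0.1217 m/day.

0.122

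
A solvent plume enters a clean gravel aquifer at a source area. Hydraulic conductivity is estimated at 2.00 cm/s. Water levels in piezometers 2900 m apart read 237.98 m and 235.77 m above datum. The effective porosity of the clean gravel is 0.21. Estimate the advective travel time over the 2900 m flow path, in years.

1.27

Convert K: 2.00 cm/s × 864 = 1728 m/day.
Hydraulic gradient i = (237.98 − 235.77) / 2900 = 2.21 / 2900 = 0.0007621.
Darcy flux q = K · i = 1728 × 0.0007621 = 1.317 m/day.
Seepage velocity v = q / n_e = 1.317 / 0.21 = 6.271 m/day.
Travel time t = L / v = 2900 / 6.271 = 462.5 days = 1.266 years.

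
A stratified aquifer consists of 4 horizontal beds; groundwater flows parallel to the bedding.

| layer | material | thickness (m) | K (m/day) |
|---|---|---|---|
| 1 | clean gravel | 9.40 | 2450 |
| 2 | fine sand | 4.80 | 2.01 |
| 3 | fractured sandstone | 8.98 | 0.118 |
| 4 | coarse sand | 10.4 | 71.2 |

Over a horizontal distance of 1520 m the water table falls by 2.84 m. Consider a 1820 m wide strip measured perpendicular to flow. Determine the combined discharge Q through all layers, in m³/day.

80900

Flow is parallel to layering, so each bed carries its own Darcy discharge and the transmissivities add.
Σ(K_i·b_i) = 2450×9.40 + 2.01×4.80 + 0.118×8.98 + 71.2×10.4 = 23781 m²/day.
Hydraulic gradient i = Δh / L = 2.84 / 1520 = 0.001868.
Q = Σ(K_i·b_i) · W · i = 23781 × 1820 × 0.001868 = 80869 m³/day.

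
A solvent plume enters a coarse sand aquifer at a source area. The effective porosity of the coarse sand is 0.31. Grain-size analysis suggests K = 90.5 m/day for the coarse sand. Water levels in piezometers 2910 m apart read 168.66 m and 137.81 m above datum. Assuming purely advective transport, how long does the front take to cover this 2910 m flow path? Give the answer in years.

Hydraulic gradient i = (168.66 − 137.81) / 2910 = 30.85 / 2910 = 0.01060.
Darcy flux q = K · i = 90.50 × 0.01060 = 0.9594 m/day.
Seepage velocity v = q / n_e = 0.9594 / 0.31 = 3.095 m/day.
Travel time t = L / v = 2910 / 3.095 = 940.3 days = 2.574 years.

2.57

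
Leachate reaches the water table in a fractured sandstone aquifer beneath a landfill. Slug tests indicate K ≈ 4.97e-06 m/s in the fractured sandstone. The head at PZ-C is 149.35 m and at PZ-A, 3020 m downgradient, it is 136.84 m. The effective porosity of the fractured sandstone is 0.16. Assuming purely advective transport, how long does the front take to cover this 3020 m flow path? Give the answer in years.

Convert K: 4.97e-06 m/s × 86400 = 0.4294 m/day.
Hydraulic gradient i = (149.35 − 136.84) / 3020 = 12.51 / 3020 = 0.004142.
Darcy flux q = K · i = 0.4294 × 0.004142 = 0.001779 m/day.
Seepage velocity v = q / n_e = 0.001779 / 0.16 = 0.01112 m/day.
Travel time t = L / v = 3020 / 0.01112 = 2.716e+05 days = 743.7 years.

744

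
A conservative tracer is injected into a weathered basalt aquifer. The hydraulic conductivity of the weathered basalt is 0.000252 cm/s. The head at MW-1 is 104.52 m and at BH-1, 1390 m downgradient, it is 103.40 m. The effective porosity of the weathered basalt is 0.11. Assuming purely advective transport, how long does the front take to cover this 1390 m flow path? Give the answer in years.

Convert K: 0.000252 cm/s × 864 = 0.2177 m/day.
Hydraulic gradient i = (104.52 − 103.40) / 1390 = 1.12 / 1390 = 0.0008058.
Darcy flux q = K · i = 0.2177 × 0.0008058 = 0.0001754 m/day.
Seepage velocity v = q / n_e = 0.0001754 / 0.11 = 0.001595 m/day.
Travel time t = L / v = 1390 / 0.001595 = 8.715e+05 days = 2386 years.

2390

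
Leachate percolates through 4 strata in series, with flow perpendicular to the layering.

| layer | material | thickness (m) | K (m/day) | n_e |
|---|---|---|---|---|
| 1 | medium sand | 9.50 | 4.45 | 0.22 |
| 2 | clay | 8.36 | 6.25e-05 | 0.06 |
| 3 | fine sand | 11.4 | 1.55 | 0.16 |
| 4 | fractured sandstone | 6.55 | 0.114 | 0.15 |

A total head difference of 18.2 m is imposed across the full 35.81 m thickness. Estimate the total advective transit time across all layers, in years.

With flow normal to the layers, continuity requires the same specific discharge q through every layer.
Σ(b_i/K_i) = 9.50/4.45 + 8.36/6.25e-05 + 11.4/1.55 + 6.55/0.114 = 1.338e+05 d.
q = Δh / Σ(b_i/K_i) = 18.2 / 1.338e+05 = 0.0001360 m/day.
In each layer the seepage velocity is v_i = q/n_i, so the layer transit time is t_i = b_i·n_i / q:
  layer 1 (medium sand): t_1 = 9.50 × 0.22 / 0.0001360 = 15368 d
  layer 2 (clay): t_2 = 8.36 × 0.06 / 0.0001360 = 3688 d
  layer 3 (fine sand): t_3 = 11.4 × 0.16 / 0.0001360 = 13412 d
  layer 4 (fractured sandstone): t_4 = 6.55 × 0.15 / 0.0001360 = 7224 d
Total t = Σ t_i = 39693 days = 108.7 years.

109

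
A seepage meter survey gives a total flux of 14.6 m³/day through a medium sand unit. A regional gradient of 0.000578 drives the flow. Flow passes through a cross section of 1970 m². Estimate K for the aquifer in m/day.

Hydraulic gradient i = 0.000578.
From Q = K·A·i, K = Q / (A·i) = 14.6 / (1970 × 0.0005780) = 12.82 m/day.

12.8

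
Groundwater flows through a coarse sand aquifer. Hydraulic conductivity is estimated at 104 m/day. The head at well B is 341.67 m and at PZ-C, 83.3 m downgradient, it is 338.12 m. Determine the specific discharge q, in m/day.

4.43

Hydraulic gradient i = (341.67 − 338.12) / 83.3 = 3.55 / 83.3 = 0.04262.
Specific discharge q = K · i = 104.0 × 0.04262 = 4.432 m/day.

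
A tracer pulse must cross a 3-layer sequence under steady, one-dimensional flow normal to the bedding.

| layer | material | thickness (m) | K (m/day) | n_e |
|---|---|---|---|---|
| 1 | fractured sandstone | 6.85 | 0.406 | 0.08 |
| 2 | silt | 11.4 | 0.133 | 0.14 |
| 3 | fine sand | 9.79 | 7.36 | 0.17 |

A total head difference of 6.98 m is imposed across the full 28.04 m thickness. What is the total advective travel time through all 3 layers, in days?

With flow normal to the layers, continuity requires the same specific discharge q through every layer.
Σ(b_i/K_i) = 6.85/0.406 + 11.4/0.133 + 9.79/7.36 = 103.9 d.
q = Δh / Σ(b_i/K_i) = 6.98 / 103.9 = 0.06717 m/day.
In each layer the seepage velocity is v_i = q/n_i, so the layer transit time is t_i = b_i·n_i / q:
  layer 1 (fractured sandstone): t_1 = 6.85 × 0.08 / 0.06717 = 8.158 d
  layer 2 (silt): t_2 = 11.4 × 0.14 / 0.06717 = 23.76 d
  layer 3 (fine sand): t_3 = 9.79 × 0.17 / 0.06717 = 24.78 d
Total t = Σ t_i = 56.70 days.

56.7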